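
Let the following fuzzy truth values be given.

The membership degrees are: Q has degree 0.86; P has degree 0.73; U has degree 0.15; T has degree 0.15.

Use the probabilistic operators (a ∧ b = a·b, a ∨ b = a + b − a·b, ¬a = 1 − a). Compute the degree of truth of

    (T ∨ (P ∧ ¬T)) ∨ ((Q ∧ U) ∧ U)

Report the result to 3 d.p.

¬T = 1 − 0.1500 = 0.8500
P ∧ ¬T = a·b on (0.7300, 0.8500) = 0.6205
T ∨ (P ∧ ¬T) = a + b − a·b on (0.1500, 0.6205) = 0.6774
Q ∧ U = a·b on (0.8600, 0.1500) = 0.1290
(Q ∧ U) ∧ U = a·b on (0.1290, 0.1500) = 0.0193
(T ∨ (P ∧ ¬T)) ∨ ((Q ∧ U) ∧ U) = a + b − a·b on (0.6774, 0.0193) = 0.6837

0.684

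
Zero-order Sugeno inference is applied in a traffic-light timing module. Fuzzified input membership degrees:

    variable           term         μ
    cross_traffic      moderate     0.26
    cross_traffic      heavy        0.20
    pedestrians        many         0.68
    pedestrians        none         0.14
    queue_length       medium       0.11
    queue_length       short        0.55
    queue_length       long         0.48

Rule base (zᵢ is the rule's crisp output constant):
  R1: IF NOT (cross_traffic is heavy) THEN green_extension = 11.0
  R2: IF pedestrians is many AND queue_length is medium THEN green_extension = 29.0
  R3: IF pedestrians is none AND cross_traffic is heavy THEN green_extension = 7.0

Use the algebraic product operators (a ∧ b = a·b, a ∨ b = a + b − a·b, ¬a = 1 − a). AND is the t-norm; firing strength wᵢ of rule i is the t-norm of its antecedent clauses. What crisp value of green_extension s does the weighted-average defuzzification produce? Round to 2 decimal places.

R1 (z=11.0): ¬heavy=1−0.20=0.80 → w = 0.8000
R2 (z=29.0): many=0.68, medium=0.11; AND[a·b] → w = 0.0748
R3 (z=7.0): none=0.14, heavy=0.20; AND[a·b] → w = 0.0280
Weighted average = (0.8000·11.0 + 0.0748·29.0 + 0.0280·7.0) / (0.8000 + 0.0748 + 0.0280)
  = 11.1652 / 0.9028 = 12.37

12.37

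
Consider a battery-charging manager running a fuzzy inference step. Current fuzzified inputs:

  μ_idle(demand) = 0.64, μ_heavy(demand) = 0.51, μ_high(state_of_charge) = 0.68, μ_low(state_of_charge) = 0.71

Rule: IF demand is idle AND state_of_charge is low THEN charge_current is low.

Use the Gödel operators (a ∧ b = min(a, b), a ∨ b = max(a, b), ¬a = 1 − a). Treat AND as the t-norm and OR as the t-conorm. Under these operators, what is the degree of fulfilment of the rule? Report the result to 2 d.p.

0.64

firing strength: idle=0.64, low=0.71; AND[min(a, b)] → w = 0.64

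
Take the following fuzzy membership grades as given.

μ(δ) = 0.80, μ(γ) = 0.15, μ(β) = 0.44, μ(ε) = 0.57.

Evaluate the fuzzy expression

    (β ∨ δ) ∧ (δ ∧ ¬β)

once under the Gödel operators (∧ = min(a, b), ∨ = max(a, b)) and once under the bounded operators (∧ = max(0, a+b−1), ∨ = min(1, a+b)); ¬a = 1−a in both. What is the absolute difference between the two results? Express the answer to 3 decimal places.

Under Gödel:
  β ∨ δ = max(a, b) on (0.44, 0.80) = 0.80
  ¬β = 1 − 0.44 = 0.56
  δ ∧ ¬β = min(a, b) on (0.80, 0.56) = 0.56
  (β ∨ δ) ∧ (δ ∧ ¬β) = min(a, b) on (0.80, 0.56) = 0.56
  → value = 0.5600
Under bounded:
  β ∨ δ = min(1, a+b) on (0.44, 0.80) = 1.00
  ¬β = 1 − 0.44 = 0.56
  δ ∧ ¬β = max(0, a+b−1) on (0.80, 0.56) = 0.36
  (β ∨ δ) ∧ (δ ∧ ¬β) = max(0, a+b−1) on (1.00, 0.36) = 0.36
  → value = 0.3600
|0.5600 − 0.3600| = 0.200

0.200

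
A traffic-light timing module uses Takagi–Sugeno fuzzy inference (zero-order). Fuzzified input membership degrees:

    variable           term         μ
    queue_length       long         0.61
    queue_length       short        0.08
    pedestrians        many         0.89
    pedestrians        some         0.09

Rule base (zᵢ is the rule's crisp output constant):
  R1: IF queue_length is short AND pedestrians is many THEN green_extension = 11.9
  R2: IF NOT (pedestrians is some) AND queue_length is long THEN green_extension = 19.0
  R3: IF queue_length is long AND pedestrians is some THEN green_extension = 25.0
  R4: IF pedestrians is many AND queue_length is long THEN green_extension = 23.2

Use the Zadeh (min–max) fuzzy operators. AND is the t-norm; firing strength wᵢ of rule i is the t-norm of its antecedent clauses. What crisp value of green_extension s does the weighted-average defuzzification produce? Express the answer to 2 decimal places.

20.82

R1 (z=11.9): short=0.08, many=0.89; AND[min(a, b)] → w = 0.08
R2 (z=19.0): ¬some=1−0.09=0.91, long=0.61; AND[min(a, b)] → w = 0.61
R3 (z=25.0): long=0.61, some=0.09; AND[min(a, b)] → w = 0.09
R4 (z=23.2): many=0.89, long=0.61; AND[min(a, b)] → w = 0.61
Weighted average = (0.08·11.9 + 0.61·19.0 + 0.09·25.0 + 0.61·23.2) / (0.08 + 0.61 + 0.09 + 0.61)
  = 28.9440 / 1.3900 = 20.82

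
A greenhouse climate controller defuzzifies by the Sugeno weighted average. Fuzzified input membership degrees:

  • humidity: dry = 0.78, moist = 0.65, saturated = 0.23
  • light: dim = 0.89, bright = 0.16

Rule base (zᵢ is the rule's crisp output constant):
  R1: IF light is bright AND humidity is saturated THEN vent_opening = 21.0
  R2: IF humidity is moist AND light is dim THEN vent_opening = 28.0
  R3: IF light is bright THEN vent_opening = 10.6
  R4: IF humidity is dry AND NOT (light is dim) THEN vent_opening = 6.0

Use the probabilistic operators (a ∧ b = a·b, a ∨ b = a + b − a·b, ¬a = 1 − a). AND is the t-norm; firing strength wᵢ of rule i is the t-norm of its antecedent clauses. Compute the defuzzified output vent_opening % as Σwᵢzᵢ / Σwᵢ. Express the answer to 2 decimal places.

R1 (z=21.0): bright=0.16, saturated=0.23; AND[a·b] → w = 0.0368
R2 (z=28.0): moist=0.65, dim=0.89; AND[a·b] → w = 0.5785
R3 (z=10.6): bright=0.16 → w = 0.1600
R4 (z=6.0): dry=0.78, ¬dim=1−0.89=0.11; AND[a·b] → w = 0.0858
Weighted average = (0.0368·21.0 + 0.5785·28.0 + 0.1600·10.6 + 0.0858·6.0) / (0.0368 + 0.5785 + 0.1600 + 0.0858)
  = 19.1816 / 0.8611 = 22.28

22.28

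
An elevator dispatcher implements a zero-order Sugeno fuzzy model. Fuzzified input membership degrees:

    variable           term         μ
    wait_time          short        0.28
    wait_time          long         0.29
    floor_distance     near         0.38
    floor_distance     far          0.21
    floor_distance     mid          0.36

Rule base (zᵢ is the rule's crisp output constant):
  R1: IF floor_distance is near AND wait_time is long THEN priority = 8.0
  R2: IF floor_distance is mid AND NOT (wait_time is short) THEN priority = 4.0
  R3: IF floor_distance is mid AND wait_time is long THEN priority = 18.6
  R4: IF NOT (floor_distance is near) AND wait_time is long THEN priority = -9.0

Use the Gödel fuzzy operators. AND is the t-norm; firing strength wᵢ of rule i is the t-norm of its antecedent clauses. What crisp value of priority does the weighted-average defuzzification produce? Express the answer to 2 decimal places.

R1 (z=8.0): near=0.38, long=0.29; AND[min(a, b)] → w = 0.29
R2 (z=4.0): mid=0.36, ¬short=1−0.28=0.72; AND[min(a, b)] → w = 0.36
R3 (z=18.6): mid=0.36, long=0.29; AND[min(a, b)] → w = 0.29
R4 (z=-9.0): ¬near=1−0.38=0.62, long=0.29; AND[min(a, b)] → w = 0.29
Weighted average = (0.29·8.0 + 0.36·4.0 + 0.29·18.6 + 0.29·-9.0) / (0.29 + 0.36 + 0.29 + 0.29)
  = 6.5440 / 1.2300 = 5.32

5.32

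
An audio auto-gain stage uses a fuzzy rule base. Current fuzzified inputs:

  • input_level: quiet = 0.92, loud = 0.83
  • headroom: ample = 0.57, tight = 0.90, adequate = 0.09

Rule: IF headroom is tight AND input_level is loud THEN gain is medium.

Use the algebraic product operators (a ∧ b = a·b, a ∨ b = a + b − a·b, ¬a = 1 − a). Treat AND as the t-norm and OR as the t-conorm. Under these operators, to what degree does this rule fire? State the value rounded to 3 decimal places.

firing strength: tight=0.90, loud=0.83; AND[a·b] → w = 0.7470

0.747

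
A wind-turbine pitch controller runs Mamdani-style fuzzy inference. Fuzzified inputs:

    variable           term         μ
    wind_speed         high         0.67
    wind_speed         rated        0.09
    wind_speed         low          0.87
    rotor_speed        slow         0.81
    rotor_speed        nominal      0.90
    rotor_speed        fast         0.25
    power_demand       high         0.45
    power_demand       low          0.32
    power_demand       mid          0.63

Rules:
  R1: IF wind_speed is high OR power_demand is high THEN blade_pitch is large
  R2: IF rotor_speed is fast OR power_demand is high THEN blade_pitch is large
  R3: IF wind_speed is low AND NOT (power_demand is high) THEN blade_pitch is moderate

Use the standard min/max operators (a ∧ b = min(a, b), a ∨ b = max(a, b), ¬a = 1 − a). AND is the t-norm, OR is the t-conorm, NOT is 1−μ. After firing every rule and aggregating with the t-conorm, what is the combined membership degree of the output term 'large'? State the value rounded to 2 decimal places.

R1: high=0.67, high=0.45; OR[max(a, b)] → w = 0.67
R2: fast=0.25, high=0.45; OR[max(a, b)] → w = 0.45
R3: low=0.87, ¬high=1−0.45=0.55; AND[min(a, b)] → w = 0.55
Rules with consequent 'large': {R1, R2} → strengths 0.67, 0.45
Aggregate via t-conorm [max(a, b)]: 0.67

0.67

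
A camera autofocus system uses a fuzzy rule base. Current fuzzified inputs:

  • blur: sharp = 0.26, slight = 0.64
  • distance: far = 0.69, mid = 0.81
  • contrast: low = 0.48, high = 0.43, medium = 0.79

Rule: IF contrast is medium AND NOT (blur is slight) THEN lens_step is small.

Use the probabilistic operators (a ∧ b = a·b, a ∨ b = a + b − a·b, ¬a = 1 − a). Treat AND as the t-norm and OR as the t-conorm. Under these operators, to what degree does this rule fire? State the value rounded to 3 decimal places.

firing strength: medium=0.79, ¬slight=1−0.64=0.36; AND[a·b] → w = 0.2844

0.284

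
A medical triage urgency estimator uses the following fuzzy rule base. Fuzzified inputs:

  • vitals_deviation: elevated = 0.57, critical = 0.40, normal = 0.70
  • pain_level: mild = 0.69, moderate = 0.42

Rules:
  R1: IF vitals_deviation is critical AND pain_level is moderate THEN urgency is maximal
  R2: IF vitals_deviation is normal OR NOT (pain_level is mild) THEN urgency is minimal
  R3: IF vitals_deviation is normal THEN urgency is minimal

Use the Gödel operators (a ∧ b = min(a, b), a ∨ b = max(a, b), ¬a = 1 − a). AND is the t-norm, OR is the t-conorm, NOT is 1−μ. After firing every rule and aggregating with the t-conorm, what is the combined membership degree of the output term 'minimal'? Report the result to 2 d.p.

R1: critical=0.40, moderate=0.42; AND[min(a, b)] → w = 0.40
R2: normal=0.70, ¬mild=1−0.69=0.31; OR[max(a, b)] → w = 0.70
R3: normal=0.70 → w = 0.70
Rules with consequent 'minimal': {R2, R3} → strengths 0.70, 0.70
Aggregate via t-conorm [max(a, b)]: 0.70

0.70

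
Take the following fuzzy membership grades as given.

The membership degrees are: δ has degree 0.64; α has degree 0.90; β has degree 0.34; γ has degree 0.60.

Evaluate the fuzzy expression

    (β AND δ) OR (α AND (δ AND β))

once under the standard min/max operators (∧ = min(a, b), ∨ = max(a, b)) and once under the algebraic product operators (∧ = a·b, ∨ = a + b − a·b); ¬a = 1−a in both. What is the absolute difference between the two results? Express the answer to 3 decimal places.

Under standard min/max:
  β AND δ = min(a, b) on (0.34, 0.64) = 0.34
  δ AND β = min(a, b) on (0.64, 0.34) = 0.34
  α AND (δ AND β) = min(a, b) on (0.90, 0.34) = 0.34
  (β AND δ) OR (α AND (δ AND β)) = max(a, b) on (0.34, 0.34) = 0.34
  → value = 0.3400
Under algebraic product:
  β AND δ = a·b on (0.3400, 0.6400) = 0.2176
  δ AND β = a·b on (0.6400, 0.3400) = 0.2176
  α AND (δ AND β) = a·b on (0.9000, 0.2176) = 0.1958
  (β AND δ) OR (α AND (δ AND β)) = a + b − a·b on (0.2176, 0.1958) = 0.3708
  → value = 0.3708
|0.3400 − 0.3708| = 0.031

0.031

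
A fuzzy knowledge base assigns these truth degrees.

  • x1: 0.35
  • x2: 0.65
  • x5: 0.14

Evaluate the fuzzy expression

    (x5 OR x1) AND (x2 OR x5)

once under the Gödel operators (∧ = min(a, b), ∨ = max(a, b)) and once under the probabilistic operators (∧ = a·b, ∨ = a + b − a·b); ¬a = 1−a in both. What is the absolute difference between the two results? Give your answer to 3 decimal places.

0.042

Under Gödel:
  x5 OR x1 = max(a, b) on (0.14, 0.35) = 0.35
  x2 OR x5 = max(a, b) on (0.65, 0.14) = 0.65
  (x5 OR x1) AND (x2 OR x5) = min(a, b) on (0.35, 0.65) = 0.35
  → value = 0.3500
Under probabilistic:
  x5 OR x1 = a + b − a·b on (0.1400, 0.3500) = 0.4410
  x2 OR x5 = a + b − a·b on (0.6500, 0.1400) = 0.6990
  (x5 OR x1) AND (x2 OR x5) = a·b on (0.4410, 0.6990) = 0.3083
  → value = 0.3083
|0.3500 − 0.3083| = 0.042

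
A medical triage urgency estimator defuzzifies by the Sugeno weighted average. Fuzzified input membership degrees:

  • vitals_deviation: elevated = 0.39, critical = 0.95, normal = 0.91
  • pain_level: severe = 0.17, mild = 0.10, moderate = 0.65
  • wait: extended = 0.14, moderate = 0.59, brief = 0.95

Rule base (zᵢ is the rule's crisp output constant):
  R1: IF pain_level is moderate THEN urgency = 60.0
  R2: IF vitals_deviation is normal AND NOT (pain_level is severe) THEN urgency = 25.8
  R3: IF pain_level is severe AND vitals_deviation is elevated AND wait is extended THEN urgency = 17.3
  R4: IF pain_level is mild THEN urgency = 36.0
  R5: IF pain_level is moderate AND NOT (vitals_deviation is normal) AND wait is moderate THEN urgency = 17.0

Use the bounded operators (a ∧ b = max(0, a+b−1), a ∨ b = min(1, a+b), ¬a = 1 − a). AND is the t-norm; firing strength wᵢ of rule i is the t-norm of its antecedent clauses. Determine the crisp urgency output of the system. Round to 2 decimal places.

R1 (z=60.0): moderate=0.65 → w = 0.65
R2 (z=25.8): normal=0.91, ¬severe=1−0.17=0.83; AND[max(0, a+b−1)] → w = 0.74
R3 (z=17.3): severe=0.17, elevated=0.39, extended=0.14; AND[max(0, a+b−1)] → w = 0.00
R4 (z=36.0): mild=0.10 → w = 0.10
R5 (z=17.0): moderate=0.65, ¬normal=1−0.91=0.09, moderate=0.59; AND[max(0, a+b−1)] → w = 0.00
Weighted average = (0.65·60.0 + 0.74·25.8 + 0.00·17.3 + 0.10·36.0 + 0.00·17.0) / (0.65 + 0.74 + 0.00 + 0.10 + 0.00)
  = 61.6920 / 1.4900 = 41.40

41.40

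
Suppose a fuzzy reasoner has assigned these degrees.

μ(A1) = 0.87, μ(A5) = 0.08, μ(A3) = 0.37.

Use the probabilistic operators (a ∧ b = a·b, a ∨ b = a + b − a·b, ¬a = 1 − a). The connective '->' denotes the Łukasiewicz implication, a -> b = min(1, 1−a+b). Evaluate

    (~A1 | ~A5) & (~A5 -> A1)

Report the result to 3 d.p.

0.884

~A1 = 1 − 0.8700 = 0.1300
~A5 = 1 − 0.0800 = 0.9200
~A1 | ~A5 = a + b − a·b on (0.1300, 0.9200) = 0.9304
~A5 = 1 − 0.0800 = 0.9200
~A5 -> A1  [Łukasiewicz: min(1, 1−a+b)] with a=0.9200, b=0.8700 → 0.9500
(~A1 | ~A5) & (~A5 -> A1) = a·b on (0.9304, 0.9500) = 0.8839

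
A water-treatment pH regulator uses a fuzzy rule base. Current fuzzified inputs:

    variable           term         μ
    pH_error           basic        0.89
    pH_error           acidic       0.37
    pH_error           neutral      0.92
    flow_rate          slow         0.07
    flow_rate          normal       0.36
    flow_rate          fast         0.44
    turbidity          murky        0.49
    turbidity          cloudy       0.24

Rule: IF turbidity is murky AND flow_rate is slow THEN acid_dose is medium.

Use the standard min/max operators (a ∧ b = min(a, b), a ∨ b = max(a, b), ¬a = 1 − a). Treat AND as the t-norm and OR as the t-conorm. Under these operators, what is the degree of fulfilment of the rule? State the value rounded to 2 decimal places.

0.07

firing strength: murky=0.49, slow=0.07; AND[min(a, b)] → w = 0.07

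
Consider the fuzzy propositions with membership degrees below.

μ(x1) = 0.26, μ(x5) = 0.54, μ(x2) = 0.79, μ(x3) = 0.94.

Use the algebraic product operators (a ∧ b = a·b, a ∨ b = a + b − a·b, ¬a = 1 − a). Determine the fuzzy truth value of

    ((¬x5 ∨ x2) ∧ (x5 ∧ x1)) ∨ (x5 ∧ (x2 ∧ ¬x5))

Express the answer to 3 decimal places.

¬x5 = 1 − 0.5400 = 0.4600
¬x5 ∨ x2 = a + b − a·b on (0.4600, 0.7900) = 0.8866
x5 ∧ x1 = a·b on (0.5400, 0.2600) = 0.1404
(¬x5 ∨ x2) ∧ (x5 ∧ x1) = a·b on (0.8866, 0.1404) = 0.1245
¬x5 = 1 − 0.5400 = 0.4600
x2 ∧ ¬x5 = a·b on (0.7900, 0.4600) = 0.3634
x5 ∧ (x2 ∧ ¬x5) = a·b on (0.5400, 0.3634) = 0.1962
((¬x5 ∨ x2) ∧ (x5 ∧ x1)) ∨ (x5 ∧ (x2 ∧ ¬x5)) = a + b − a·b on (0.1245, 0.1962) = 0.2963

0.296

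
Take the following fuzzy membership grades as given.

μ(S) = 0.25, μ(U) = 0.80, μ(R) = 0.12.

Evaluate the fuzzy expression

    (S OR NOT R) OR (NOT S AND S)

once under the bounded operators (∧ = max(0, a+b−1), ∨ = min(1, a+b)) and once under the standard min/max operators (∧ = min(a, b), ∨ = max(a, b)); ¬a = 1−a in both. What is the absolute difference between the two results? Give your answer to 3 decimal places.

Under bounded:
  NOT R = 1 − 0.12 = 0.88
  S OR NOT R = min(1, a+b) on (0.25, 0.88) = 1.00
  NOT S = 1 − 0.25 = 0.75
  NOT S AND S = max(0, a+b−1) on (0.75, 0.25) = 0.00
  (S OR NOT R) OR (NOT S AND S) = min(1, a+b) on (1.00, 0.00) = 1.00
  → value = 1.0000
Under standard min/max:
  NOT R = 1 − 0.12 = 0.88
  S OR NOT R = max(a, b) on (0.25, 0.88) = 0.88
  NOT S = 1 − 0.25 = 0.75
  NOT S AND S = min(a, b) on (0.75, 0.25) = 0.25
  (S OR NOT R) OR (NOT S AND S) = max(a, b) on (0.88, 0.25) = 0.88
  → value = 0.8800
|1.0000 − 0.8800| = 0.120

0.120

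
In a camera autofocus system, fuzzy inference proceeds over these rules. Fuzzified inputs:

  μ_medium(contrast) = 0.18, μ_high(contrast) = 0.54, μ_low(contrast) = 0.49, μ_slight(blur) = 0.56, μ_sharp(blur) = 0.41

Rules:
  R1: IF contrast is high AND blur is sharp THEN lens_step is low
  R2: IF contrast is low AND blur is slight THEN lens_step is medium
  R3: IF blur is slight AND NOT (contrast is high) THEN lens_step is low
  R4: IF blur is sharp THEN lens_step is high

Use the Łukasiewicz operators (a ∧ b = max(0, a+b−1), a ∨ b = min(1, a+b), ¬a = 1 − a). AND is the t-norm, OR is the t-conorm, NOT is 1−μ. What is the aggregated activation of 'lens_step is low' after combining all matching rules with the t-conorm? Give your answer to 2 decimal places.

0.02

R1: high=0.54, sharp=0.41; AND[max(0, a+b−1)] → w = 0.00
R2: low=0.49, slight=0.56; AND[max(0, a+b−1)] → w = 0.05
R3: slight=0.56, ¬high=1−0.54=0.46; AND[max(0, a+b−1)] → w = 0.02
R4: sharp=0.41 → w = 0.41
Rules with consequent 'low': {R1, R3} → strengths 0.00, 0.02
Aggregate via t-conorm [min(1, a+b)]: 0.02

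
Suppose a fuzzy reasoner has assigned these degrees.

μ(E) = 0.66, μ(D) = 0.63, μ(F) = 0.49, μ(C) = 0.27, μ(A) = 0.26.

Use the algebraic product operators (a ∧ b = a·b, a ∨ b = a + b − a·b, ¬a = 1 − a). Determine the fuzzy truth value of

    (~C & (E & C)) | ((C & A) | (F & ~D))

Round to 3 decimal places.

~C = 1 − 0.2700 = 0.7300
E & C = a·b on (0.6600, 0.2700) = 0.1782
~C & (E & C) = a·b on (0.7300, 0.1782) = 0.1301
C & A = a·b on (0.2700, 0.2600) = 0.0702
~D = 1 − 0.6300 = 0.3700
F & ~D = a·b on (0.4900, 0.3700) = 0.1813
(C & A) | (F & ~D) = a + b − a·b on (0.0702, 0.1813) = 0.2388
(~C & (E & C)) | ((C & A) | (F & ~D)) = a + b − a·b on (0.1301, 0.2388) = 0.3378

0.338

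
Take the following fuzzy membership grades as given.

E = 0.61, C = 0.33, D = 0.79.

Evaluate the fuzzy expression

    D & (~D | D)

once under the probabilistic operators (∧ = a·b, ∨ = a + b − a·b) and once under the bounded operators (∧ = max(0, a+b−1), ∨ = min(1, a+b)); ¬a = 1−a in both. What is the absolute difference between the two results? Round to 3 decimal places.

0.131

Under probabilistic:
  ~D = 1 − 0.7900 = 0.2100
  ~D | D = a + b − a·b on (0.2100, 0.7900) = 0.8341
  D & (~D | D) = a·b on (0.7900, 0.8341) = 0.6589
  → value = 0.6589
Under bounded:
  ~D = 1 − 0.79 = 0.21
  ~D | D = min(1, a+b) on (0.21, 0.79) = 1.00
  D & (~D | D) = max(0, a+b−1) on (0.79, 1.00) = 0.79
  → value = 0.7900
|0.6589 − 0.7900| = 0.131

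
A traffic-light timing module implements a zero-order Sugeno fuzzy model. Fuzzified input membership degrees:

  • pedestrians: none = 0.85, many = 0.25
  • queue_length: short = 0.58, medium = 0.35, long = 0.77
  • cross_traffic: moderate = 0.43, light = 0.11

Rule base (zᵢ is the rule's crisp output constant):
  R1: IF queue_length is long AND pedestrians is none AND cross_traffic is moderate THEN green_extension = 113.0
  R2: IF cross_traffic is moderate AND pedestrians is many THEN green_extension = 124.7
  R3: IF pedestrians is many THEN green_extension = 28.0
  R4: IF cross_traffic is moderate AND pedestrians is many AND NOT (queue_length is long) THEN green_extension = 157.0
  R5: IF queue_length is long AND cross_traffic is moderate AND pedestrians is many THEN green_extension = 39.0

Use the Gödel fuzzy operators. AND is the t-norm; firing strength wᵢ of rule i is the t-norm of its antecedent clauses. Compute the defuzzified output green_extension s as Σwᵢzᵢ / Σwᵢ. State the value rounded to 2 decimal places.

94.06

R1 (z=113.0): long=0.77, none=0.85, moderate=0.43; AND[min(a, b)] → w = 0.43
R2 (z=124.7): moderate=0.43, many=0.25; AND[min(a, b)] → w = 0.25
R3 (z=28.0): many=0.25 → w = 0.25
R4 (z=157.0): moderate=0.43, many=0.25, ¬long=1−0.77=0.23; AND[min(a, b)] → w = 0.23
R5 (z=39.0): long=0.77, moderate=0.43, many=0.25; AND[min(a, b)] → w = 0.25
Weighted average = (0.43·113.0 + 0.25·124.7 + 0.25·28.0 + 0.23·157.0 + 0.25·39.0) / (0.43 + 0.25 + 0.25 + 0.23 + 0.25)
  = 132.6250 / 1.4100 = 94.06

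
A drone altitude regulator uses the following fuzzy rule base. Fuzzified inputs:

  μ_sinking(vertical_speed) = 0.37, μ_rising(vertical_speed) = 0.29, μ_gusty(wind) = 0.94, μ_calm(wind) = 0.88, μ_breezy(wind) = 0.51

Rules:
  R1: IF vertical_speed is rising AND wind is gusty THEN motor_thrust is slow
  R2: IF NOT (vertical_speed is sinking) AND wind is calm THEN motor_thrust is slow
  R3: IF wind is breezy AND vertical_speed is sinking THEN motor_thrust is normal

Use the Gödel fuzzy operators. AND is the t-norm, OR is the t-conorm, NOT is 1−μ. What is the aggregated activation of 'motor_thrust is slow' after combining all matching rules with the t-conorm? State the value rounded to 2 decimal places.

R1: rising=0.29, gusty=0.94; AND[min(a, b)] → w = 0.29
R2: ¬sinking=1−0.37=0.63, calm=0.88; AND[min(a, b)] → w = 0.63
R3: breezy=0.51, sinking=0.37; AND[min(a, b)] → w = 0.37
Rules with consequent 'slow': {R1, R2} → strengths 0.29, 0.63
Aggregate via t-conorm [max(a, b)]: 0.63

0.63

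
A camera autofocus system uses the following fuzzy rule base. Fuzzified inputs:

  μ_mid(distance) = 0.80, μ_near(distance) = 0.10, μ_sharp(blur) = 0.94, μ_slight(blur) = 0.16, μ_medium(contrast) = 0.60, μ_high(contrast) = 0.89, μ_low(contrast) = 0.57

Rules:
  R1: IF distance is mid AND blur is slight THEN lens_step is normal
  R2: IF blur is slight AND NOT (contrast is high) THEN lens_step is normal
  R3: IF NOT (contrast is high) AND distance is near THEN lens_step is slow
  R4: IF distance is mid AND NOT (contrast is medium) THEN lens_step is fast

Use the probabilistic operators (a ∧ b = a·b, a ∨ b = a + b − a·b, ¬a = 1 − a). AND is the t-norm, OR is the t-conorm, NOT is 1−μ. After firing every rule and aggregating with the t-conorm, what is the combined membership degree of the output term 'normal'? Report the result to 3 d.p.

R1: mid=0.80, slight=0.16; AND[a·b] → w = 0.1280
R2: slight=0.16, ¬high=1−0.89=0.11; AND[a·b] → w = 0.0176
R3: ¬high=1−0.89=0.11, near=0.10; AND[a·b] → w = 0.0110
R4: mid=0.80, ¬medium=1−0.60=0.40; AND[a·b] → w = 0.3200
Rules with consequent 'normal': {R1, R2} → strengths 0.1280, 0.0176
Aggregate via t-conorm [a + b − a·b]: 0.1433

0.143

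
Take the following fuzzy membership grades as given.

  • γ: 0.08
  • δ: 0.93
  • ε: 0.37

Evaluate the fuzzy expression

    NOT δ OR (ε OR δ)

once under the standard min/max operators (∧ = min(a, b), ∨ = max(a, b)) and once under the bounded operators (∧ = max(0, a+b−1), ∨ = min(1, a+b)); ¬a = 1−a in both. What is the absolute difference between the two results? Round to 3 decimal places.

Under standard min/max:
  NOT δ = 1 − 0.93 = 0.07
  ε OR δ = max(a, b) on (0.37, 0.93) = 0.93
  NOT δ OR (ε OR δ) = max(a, b) on (0.07, 0.93) = 0.93
  → value = 0.9300
Under bounded:
  NOT δ = 1 − 0.93 = 0.07
  ε OR δ = min(1, a+b) on (0.37, 0.93) = 1.00
  NOT δ OR (ε OR δ) = min(1, a+b) on (0.07, 1.00) = 1.00
  → value = 1.0000
|0.9300 − 1.0000| = 0.070

0.070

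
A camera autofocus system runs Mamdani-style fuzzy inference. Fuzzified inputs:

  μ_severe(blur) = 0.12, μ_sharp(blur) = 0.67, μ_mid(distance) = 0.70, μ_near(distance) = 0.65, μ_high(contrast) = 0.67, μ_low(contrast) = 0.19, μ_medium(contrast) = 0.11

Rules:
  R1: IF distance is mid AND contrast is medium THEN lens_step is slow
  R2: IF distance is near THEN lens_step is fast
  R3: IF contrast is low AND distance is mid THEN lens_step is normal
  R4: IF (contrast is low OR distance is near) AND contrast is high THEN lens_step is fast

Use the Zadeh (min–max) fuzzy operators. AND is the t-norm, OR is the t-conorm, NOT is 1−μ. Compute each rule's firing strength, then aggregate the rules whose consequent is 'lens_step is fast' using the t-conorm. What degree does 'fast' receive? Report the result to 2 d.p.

R1: mid=0.70, medium=0.11; AND[min(a, b)] → w = 0.11
R2: near=0.65 → w = 0.65
R3: low=0.19, mid=0.70; AND[min(a, b)] → w = 0.19
R4: (low=0.19 OR near=0.65) = 0.65; AND[min(a, b)] with high=0.67 → w = 0.65
Rules with consequent 'fast': {R2, R4} → strengths 0.65, 0.65
Aggregate via t-conorm [max(a, b)]: 0.65

0.65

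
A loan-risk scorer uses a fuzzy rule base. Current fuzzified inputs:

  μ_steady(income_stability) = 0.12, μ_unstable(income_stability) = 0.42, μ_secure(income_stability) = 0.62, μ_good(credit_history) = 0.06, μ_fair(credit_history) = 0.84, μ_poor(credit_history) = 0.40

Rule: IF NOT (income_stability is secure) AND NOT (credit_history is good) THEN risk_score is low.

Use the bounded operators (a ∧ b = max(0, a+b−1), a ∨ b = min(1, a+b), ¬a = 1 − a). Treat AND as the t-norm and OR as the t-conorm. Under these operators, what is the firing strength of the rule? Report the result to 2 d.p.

firing strength: ¬secure=1−0.62=0.38, ¬good=1−0.06=0.94; AND[max(0, a+b−1)] → w = 0.32

0.32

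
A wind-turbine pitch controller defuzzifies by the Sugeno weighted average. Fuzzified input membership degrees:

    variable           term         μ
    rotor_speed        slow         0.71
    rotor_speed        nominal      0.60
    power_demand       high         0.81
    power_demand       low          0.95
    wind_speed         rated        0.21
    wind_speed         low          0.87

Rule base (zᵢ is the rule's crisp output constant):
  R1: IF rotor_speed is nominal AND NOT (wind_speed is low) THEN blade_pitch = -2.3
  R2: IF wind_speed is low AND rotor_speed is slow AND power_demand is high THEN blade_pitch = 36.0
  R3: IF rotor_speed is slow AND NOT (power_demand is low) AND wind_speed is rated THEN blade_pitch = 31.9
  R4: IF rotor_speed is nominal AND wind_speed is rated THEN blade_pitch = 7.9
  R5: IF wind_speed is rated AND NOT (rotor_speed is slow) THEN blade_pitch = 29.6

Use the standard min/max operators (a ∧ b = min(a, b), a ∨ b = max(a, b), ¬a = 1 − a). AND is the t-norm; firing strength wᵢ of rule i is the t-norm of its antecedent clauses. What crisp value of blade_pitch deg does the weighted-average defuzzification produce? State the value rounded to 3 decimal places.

26.512

R1 (z=-2.3): nominal=0.60, ¬low=1−0.87=0.13; AND[min(a, b)] → w = 0.13
R2 (z=36.0): low=0.87, slow=0.71, high=0.81; AND[min(a, b)] → w = 0.71
R3 (z=31.9): slow=0.71, ¬low=1−0.95=0.05, rated=0.21; AND[min(a, b)] → w = 0.05
R4 (z=7.9): nominal=0.60, rated=0.21; AND[min(a, b)] → w = 0.21
R5 (z=29.6): rated=0.21, ¬slow=1−0.71=0.29; AND[min(a, b)] → w = 0.21
Weighted average = (0.13·-2.3 + 0.71·36.0 + 0.05·31.9 + 0.21·7.9 + 0.21·29.6) / (0.13 + 0.71 + 0.05 + 0.21 + 0.21)
  = 34.7310 / 1.3100 = 26.512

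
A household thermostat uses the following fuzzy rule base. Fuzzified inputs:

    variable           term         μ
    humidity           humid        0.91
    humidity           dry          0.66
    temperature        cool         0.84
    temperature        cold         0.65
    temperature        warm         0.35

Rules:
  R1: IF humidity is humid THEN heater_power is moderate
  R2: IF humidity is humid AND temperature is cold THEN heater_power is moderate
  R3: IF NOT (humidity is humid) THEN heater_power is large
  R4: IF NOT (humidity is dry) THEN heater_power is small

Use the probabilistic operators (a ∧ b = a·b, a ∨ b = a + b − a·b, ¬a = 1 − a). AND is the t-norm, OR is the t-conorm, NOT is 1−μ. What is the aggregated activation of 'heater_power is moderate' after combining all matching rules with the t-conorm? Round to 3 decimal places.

R1: humid=0.91 → w = 0.9100
R2: humid=0.91, cold=0.65; AND[a·b] → w = 0.5915
R3: ¬humid=1−0.91=0.09 → w = 0.0900
R4: ¬dry=1−0.66=0.34 → w = 0.3400
Rules with consequent 'moderate': {R1, R2} → strengths 0.9100, 0.5915
Aggregate via t-conorm [a + b − a·b]: 0.9632

0.963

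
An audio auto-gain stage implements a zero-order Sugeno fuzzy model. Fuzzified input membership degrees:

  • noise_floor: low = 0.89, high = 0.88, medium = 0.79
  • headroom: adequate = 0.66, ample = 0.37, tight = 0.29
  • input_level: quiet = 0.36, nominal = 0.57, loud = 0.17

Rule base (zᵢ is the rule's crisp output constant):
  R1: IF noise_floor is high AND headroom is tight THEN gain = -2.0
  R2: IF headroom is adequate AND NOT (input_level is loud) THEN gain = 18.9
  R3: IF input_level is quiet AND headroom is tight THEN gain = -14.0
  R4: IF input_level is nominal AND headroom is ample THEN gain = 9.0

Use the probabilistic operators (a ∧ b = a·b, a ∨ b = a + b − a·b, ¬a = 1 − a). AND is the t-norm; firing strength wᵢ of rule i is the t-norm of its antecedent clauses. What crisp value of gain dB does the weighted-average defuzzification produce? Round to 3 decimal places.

R1 (z=-2.0): high=0.88, tight=0.29; AND[a·b] → w = 0.2552
R2 (z=18.9): adequate=0.66, ¬loud=1−0.17=0.83; AND[a·b] → w = 0.5478
R3 (z=-14.0): quiet=0.36, tight=0.29; AND[a·b] → w = 0.1044
R4 (z=9.0): nominal=0.57, ample=0.37; AND[a·b] → w = 0.2109
Weighted average = (0.2552·-2.0 + 0.5478·18.9 + 0.1044·-14.0 + 0.2109·9.0) / (0.2552 + 0.5478 + 0.1044 + 0.2109)
  = 10.2795 / 1.1183 = 9.192

9.192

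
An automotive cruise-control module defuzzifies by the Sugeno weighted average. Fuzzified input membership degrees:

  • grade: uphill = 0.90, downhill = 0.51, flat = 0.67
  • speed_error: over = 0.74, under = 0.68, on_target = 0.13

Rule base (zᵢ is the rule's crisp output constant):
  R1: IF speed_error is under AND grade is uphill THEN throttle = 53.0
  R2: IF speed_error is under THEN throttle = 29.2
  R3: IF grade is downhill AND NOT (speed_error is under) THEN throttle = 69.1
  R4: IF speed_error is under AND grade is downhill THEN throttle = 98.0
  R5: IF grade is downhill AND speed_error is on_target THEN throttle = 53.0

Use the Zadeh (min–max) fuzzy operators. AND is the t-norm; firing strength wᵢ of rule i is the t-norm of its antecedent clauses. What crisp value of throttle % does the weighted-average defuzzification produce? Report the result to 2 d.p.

R1 (z=53.0): under=0.68, uphill=0.90; AND[min(a, b)] → w = 0.68
R2 (z=29.2): under=0.68 → w = 0.68
R3 (z=69.1): downhill=0.51, ¬under=1−0.68=0.32; AND[min(a, b)] → w = 0.32
R4 (z=98.0): under=0.68, downhill=0.51; AND[min(a, b)] → w = 0.51
R5 (z=53.0): downhill=0.51, on_target=0.13; AND[min(a, b)] → w = 0.13
Weighted average = (0.68·53.0 + 0.68·29.2 + 0.32·69.1 + 0.51·98.0 + 0.13·53.0) / (0.68 + 0.68 + 0.32 + 0.51 + 0.13)
  = 134.8780 / 2.3200 = 58.14

58.14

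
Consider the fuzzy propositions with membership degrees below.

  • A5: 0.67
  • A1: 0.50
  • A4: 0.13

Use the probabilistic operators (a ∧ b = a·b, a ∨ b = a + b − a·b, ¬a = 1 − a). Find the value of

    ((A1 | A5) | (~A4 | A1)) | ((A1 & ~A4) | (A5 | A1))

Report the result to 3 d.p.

0.999

A1 | A5 = a + b − a·b on (0.5000, 0.6700) = 0.8350
~A4 = 1 − 0.1300 = 0.8700
~A4 | A1 = a + b − a·b on (0.8700, 0.5000) = 0.9350
(A1 | A5) | (~A4 | A1) = a + b − a·b on (0.8350, 0.9350) = 0.9893
~A4 = 1 − 0.1300 = 0.8700
A1 & ~A4 = a·b on (0.5000, 0.8700) = 0.4350
A5 | A1 = a + b − a·b on (0.6700, 0.5000) = 0.8350
(A1 & ~A4) | (A5 | A1) = a + b − a·b on (0.4350, 0.8350) = 0.9068
((A1 | A5) | (~A4 | A1)) | ((A1 & ~A4) | (A5 | A1)) = a + b − a·b on (0.9893, 0.9068) = 0.9990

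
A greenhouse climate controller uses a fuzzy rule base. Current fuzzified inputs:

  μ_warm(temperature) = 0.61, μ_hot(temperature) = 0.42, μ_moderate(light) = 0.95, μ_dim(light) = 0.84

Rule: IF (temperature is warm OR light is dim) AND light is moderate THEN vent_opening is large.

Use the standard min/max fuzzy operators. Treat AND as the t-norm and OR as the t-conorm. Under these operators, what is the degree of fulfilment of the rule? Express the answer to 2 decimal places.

0.84

firing strength: (warm=0.61 OR dim=0.84) = 0.84; AND[min(a, b)] with moderate=0.95 → w = 0.84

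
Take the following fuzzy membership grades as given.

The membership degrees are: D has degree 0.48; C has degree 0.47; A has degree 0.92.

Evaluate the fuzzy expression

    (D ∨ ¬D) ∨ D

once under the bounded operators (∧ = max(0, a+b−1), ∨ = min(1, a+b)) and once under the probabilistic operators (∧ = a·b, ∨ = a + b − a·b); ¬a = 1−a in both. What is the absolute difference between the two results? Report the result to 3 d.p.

Under bounded:
  ¬D = 1 − 0.48 = 0.52
  D ∨ ¬D = min(1, a+b) on (0.48, 0.52) = 1.00
  (D ∨ ¬D) ∨ D = min(1, a+b) on (1.00, 0.48) = 1.00
  → value = 1.0000
Under probabilistic:
  ¬D = 1 − 0.4800 = 0.5200
  D ∨ ¬D = a + b − a·b on (0.4800, 0.5200) = 0.7504
  (D ∨ ¬D) ∨ D = a + b − a·b on (0.7504, 0.4800) = 0.8702
  → value = 0.8702
|1.0000 − 0.8702| = 0.130

0.130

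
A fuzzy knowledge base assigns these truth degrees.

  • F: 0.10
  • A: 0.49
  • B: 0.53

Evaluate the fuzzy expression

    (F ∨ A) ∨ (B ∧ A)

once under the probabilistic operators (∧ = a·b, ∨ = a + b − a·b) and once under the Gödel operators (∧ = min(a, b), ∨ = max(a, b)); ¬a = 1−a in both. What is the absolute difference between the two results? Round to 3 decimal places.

0.170

Under probabilistic:
  F ∨ A = a + b − a·b on (0.1000, 0.4900) = 0.5410
  B ∧ A = a·b on (0.5300, 0.4900) = 0.2597
  (F ∨ A) ∨ (B ∧ A) = a + b − a·b on (0.5410, 0.2597) = 0.6602
  → value = 0.6602
Under Gödel:
  F ∨ A = max(a, b) on (0.10, 0.49) = 0.49
  B ∧ A = min(a, b) on (0.53, 0.49) = 0.49
  (F ∨ A) ∨ (B ∧ A) = max(a, b) on (0.49, 0.49) = 0.49
  → value = 0.4900
|0.6602 − 0.4900| = 0.170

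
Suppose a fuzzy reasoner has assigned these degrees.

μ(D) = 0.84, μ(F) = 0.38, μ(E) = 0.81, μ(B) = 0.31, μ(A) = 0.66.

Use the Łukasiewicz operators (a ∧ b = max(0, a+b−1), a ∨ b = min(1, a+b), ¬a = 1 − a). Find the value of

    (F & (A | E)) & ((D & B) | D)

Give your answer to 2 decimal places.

A | E = min(1, a+b) on (0.66, 0.81) = 1.00
F & (A | E) = max(0, a+b−1) on (0.38, 1.00) = 0.38
D & B = max(0, a+b−1) on (0.84, 0.31) = 0.15
(D & B) | D = min(1, a+b) on (0.15, 0.84) = 0.99
(F & (A | E)) & ((D & B) | D) = max(0, a+b−1) on (0.38, 0.99) = 0.37

0.37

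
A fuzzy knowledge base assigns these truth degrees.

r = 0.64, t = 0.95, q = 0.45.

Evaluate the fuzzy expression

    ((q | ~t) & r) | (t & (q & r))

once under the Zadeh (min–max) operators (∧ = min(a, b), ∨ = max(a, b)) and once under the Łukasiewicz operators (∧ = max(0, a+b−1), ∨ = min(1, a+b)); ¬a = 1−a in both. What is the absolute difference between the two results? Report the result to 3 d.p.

0.270

Under Zadeh (min–max):
  ~t = 1 − 0.95 = 0.05
  q | ~t = max(a, b) on (0.45, 0.05) = 0.45
  (q | ~t) & r = min(a, b) on (0.45, 0.64) = 0.45
  q & r = min(a, b) on (0.45, 0.64) = 0.45
  t & (q & r) = min(a, b) on (0.95, 0.45) = 0.45
  ((q | ~t) & r) | (t & (q & r)) = max(a, b) on (0.45, 0.45) = 0.45
  → value = 0.4500
Under Łukasiewicz:
  ~t = 1 − 0.95 = 0.05
  q | ~t = min(1, a+b) on (0.45, 0.05) = 0.50
  (q | ~t) & r = max(0, a+b−1) on (0.50, 0.64) = 0.14
  q & r = max(0, a+b−1) on (0.45, 0.64) = 0.09
  t & (q & r) = max(0, a+b−1) on (0.95, 0.09) = 0.04
  ((q | ~t) & r) | (t & (q & r)) = min(1, a+b) on (0.14, 0.04) = 0.18
  → value = 0.1800
|0.4500 − 0.1800| = 0.270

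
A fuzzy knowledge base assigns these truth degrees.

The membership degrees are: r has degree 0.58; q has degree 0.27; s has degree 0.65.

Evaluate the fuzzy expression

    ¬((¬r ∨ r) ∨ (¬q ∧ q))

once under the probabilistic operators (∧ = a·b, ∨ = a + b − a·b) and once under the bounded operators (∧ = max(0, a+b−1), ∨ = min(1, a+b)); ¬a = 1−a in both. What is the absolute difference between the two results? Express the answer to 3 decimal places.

0.196

Under probabilistic:
  ¬r = 1 − 0.5800 = 0.4200
  ¬r ∨ r = a + b − a·b on (0.4200, 0.5800) = 0.7564
  ¬q = 1 − 0.2700 = 0.7300
  ¬q ∧ q = a·b on (0.7300, 0.2700) = 0.1971
  (¬r ∨ r) ∨ (¬q ∧ q) = a + b − a·b on (0.7564, 0.1971) = 0.8044
  ¬((¬r ∨ r) ∨ (¬q ∧ q)) = 1 − 0.8044 = 0.1956
  → value = 0.1956
Under bounded:
  ¬r = 1 − 0.58 = 0.42
  ¬r ∨ r = min(1, a+b) on (0.42, 0.58) = 1.00
  ¬q = 1 − 0.27 = 0.73
  ¬q ∧ q = max(0, a+b−1) on (0.73, 0.27) = 0.00
  (¬r ∨ r) ∨ (¬q ∧ q) = min(1, a+b) on (1.00, 0.00) = 1.00
  ¬((¬r ∨ r) ∨ (¬q ∧ q)) = 1 − 1.00 = 0.00
  → value = 0.0000
|0.1956 − 0.0000| = 0.196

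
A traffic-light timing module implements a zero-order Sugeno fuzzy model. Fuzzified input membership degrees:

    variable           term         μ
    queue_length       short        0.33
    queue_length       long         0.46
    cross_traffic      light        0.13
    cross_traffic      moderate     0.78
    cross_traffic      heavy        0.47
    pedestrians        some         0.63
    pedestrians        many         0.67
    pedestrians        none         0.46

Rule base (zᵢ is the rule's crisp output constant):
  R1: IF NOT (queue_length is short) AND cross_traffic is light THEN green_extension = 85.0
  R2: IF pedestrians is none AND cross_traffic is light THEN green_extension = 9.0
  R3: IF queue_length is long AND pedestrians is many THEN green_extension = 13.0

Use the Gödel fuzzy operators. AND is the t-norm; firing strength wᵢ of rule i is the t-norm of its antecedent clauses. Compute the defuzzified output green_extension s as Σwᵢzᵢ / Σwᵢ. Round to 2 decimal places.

25.28

R1 (z=85.0): ¬short=1−0.33=0.67, light=0.13; AND[min(a, b)] → w = 0.13
R2 (z=9.0): none=0.46, light=0.13; AND[min(a, b)] → w = 0.13
R3 (z=13.0): long=0.46, many=0.67; AND[min(a, b)] → w = 0.46
Weighted average = (0.13·85.0 + 0.13·9.0 + 0.46·13.0) / (0.13 + 0.13 + 0.46)
  = 18.2000 / 0.7200 = 25.28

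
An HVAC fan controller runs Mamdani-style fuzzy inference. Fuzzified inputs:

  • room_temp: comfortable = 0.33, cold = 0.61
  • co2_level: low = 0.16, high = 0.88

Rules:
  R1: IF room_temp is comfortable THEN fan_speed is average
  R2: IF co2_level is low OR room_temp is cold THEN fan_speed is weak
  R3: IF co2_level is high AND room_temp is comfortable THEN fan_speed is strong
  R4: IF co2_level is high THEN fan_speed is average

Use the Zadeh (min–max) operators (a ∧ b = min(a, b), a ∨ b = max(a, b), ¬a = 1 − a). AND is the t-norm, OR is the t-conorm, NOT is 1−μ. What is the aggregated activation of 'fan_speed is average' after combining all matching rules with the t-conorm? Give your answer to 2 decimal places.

0.88

R1: comfortable=0.33 → w = 0.33
R2: low=0.16, cold=0.61; OR[max(a, b)] → w = 0.61
R3: high=0.88, comfortable=0.33; AND[min(a, b)] → w = 0.33
R4: high=0.88 → w = 0.88
Rules with consequent 'average': {R1, R4} → strengths 0.33, 0.88
Aggregate via t-conorm [max(a, b)]: 0.88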